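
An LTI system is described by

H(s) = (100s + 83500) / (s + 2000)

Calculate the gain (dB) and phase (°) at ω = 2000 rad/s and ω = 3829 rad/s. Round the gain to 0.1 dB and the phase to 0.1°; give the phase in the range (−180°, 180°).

ω = 2000: 37.7 dB, 22.3°; ω = 3829: 39.2 dB, 15.3°

Substitute s = j2000:
Numerator: 100(j2000) + 83500 = 83500 + j200000
Denominator: (j2000) + 2000 = 2000 + j2000
|N| = √(83500² + 200000²) ≈ 2.1673e+05, ∠N ≈ 67.34°
|D| = √(2000² + 2000²) ≈ 2828.4, ∠D ≈ 45.00°
|H| = 2.1673e+05 / 2828.4 ≈ 76.626
Gain = 20 log₁₀(76.626) ≈ 37.69 dB
∠H = 67.34° − 45.00° = 22.34°

Substitute s = j3829:
Numerator: 100(j3829) + 83500 = 83500 + j382900
Denominator: (j3829) + 2000 = 2000 + j3829
|N| = √(83500² + 382900²) ≈ 3.919e+05, ∠N ≈ 77.70°
|D| = √(2000² + 3829²) ≈ 4319.9, ∠D ≈ 62.42°
|H| = 3.919e+05 / 4319.9 ≈ 90.72
Gain = 20 log₁₀(90.72) ≈ 39.15 dB
∠H = 77.70° − 62.42° = 15.28°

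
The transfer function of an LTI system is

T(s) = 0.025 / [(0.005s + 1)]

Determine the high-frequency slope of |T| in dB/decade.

-20 dB/decade

Each pole contributes −20 dB/decade at high frequency; each zero contributes +20 dB/decade.
Net: 0 zero(s) − 1 pole(s) → -20 dB/decade.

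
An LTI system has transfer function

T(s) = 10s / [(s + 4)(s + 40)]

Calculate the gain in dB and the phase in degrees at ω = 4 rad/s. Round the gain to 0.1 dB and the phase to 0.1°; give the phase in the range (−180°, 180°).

At s = jω = j4:
zero at origin: s = j4 → |·| = 4, ∠ = 90.00°
pole (s+4): 4 + j4 → |·| = √(4²+4²) = √32 ≈ 5.6569, ∠ = arctan(4/4) ≈ 45.00°
pole (s+40): 40 + j4 → |·| = √(40²+4²) = √1616 ≈ 40.2, ∠ = arctan(4/40) ≈ 5.71°
|T| = 10 · 4 / 227.41 ≈ 0.17589
Gain = 20 log₁₀(0.17589) ≈ -15.10 dB
∠T = 90.00° − 50.71° = 39.29°

-15.1 dB, 39.3°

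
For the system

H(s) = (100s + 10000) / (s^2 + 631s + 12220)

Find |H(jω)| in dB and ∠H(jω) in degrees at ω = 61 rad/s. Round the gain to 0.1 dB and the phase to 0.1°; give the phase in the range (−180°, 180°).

Substitute s = j61:
Numerator: 100(j61) + 10000 = 10000 + j6100
Denominator: (j61)^2 + 631(j61) + 12220 = 8499 + j38491
|N| = √(10000² + 6100²) ≈ 11714, ∠N ≈ 31.38°
|D| = √(8499² + 38491²) ≈ 39418, ∠D ≈ 77.55°
|H| = 11714 / 39418 ≈ 0.29717
Gain = 20 log₁₀(0.29717) ≈ -10.54 dB
∠H = 31.38° − 77.55° = -46.17°

-10.5 dB, -46.2°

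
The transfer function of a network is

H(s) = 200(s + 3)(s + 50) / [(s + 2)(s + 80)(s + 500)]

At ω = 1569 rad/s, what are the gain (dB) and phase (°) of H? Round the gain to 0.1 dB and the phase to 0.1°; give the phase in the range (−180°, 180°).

-18.3 dB, -71.3°

At s = jω = j1569:
zero (s+3): 3 + j1569 → |·| = √(3²+1569²) = √2461770 ≈ 1569, ∠ = arctan(1569/3) ≈ 89.89°
zero (s+50): 50 + j1569 → |·| = √(50²+1569²) = √2464261 ≈ 1569.8, ∠ = arctan(1569/50) ≈ 88.17°
pole (s+2): 2 + j1569 → |·| = √(2²+1569²) = √2461765 ≈ 1569, ∠ = arctan(1569/2) ≈ 89.93°
pole (s+80): 80 + j1569 → |·| = √(80²+1569²) = √2468161 ≈ 1571, ∠ = arctan(1569/80) ≈ 87.08°
pole (s+500): 500 + j1569 → |·| = √(500²+1569²) = √2711761 ≈ 1646.7, ∠ = arctan(1569/500) ≈ 72.32°
|H| = 200 · 2.463e+06 / 4.0589e+09 ≈ 0.12136
Gain = 20 log₁₀(0.12136) ≈ -18.32 dB
∠H = 178.06° − 249.33° = -71.27°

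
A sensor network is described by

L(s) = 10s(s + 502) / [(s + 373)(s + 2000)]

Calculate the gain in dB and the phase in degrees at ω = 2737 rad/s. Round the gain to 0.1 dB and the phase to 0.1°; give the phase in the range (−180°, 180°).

18.2 dB, 33.5°

At s = jω = j2737:
zero (s+502): 502 + j2737 → |·| = √(502²+2737²) = √7743173 ≈ 2782.7, ∠ = arctan(2737/502) ≈ 79.61°
zero at origin: s = j2737 → |·| = 2737, ∠ = 90.00°
pole (s+373): 373 + j2737 → |·| = √(373²+2737²) = √7630298 ≈ 2762.3, ∠ = arctan(2737/373) ≈ 82.24°
pole (s+2000): 2000 + j2737 → |·| = √(2000²+2737²) = √11491169 ≈ 3389.9, ∠ = arctan(2737/2000) ≈ 53.84°
|L| = 10 · 7.6162e+06 / 9.3639e+06 ≈ 8.1336
Gain = 20 log₁₀(8.1336) ≈ 18.21 dB
∠L = 169.61° − 136.08° = 33.53°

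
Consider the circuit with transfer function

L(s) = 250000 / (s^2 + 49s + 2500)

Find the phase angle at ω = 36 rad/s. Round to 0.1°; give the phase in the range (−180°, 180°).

At s = jω = j36:
quadratic: (j36)² + 49·j36 + 2500 = 1204 + j1764 → |·| ≈ 2135.7, ∠ ≈ 55.68°
∠L = 0.00° − 55.68° = -55.68°

-55.7°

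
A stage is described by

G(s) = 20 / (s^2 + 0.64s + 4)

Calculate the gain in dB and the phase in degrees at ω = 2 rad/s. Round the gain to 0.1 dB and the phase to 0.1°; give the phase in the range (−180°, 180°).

At s = jω = j2:
quadratic: (j2)² + 0.64·j2 + 4 = 0 + j1.28 → |·| ≈ 1.28, ∠ ≈ 90.00°
|G| = 20 / 1.28 ≈ 15.625
Gain = 20 log₁₀(15.625) ≈ 23.88 dB
∠G = 0.00° − 90.00° = -90.00°

23.9 dB, -90.0°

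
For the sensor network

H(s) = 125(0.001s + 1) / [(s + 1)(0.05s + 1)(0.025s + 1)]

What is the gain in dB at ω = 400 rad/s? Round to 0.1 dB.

-55.5 dB

At ω = 400 rad/s:
zero (1 + j400·0.001) = 1 + j0.4 → |·| ≈ 1.077, ∠ ≈ 21.80°
pole (1 + j400·1) = 1 + j400 → |·| ≈ 400, ∠ ≈ 89.86°
pole (1 + j400·0.05) = 1 + j20 → |·| ≈ 20.025, ∠ ≈ 87.14°
pole (1 + j400·0.025) = 1 + j10 → |·| ≈ 10.05, ∠ ≈ 84.29°
|H| = 125 · 1.077 / (400 · 20.025 · 10.05) ≈ 0.0016723
Gain = 20 log₁₀(0.0016723) ≈ -55.53 dB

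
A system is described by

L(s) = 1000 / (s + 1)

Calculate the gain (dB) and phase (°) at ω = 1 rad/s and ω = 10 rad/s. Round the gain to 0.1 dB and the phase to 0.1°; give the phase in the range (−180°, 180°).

At s = jω = j1:
pole (s+1): 1 + j1 → |·| = √(1²+1²) = √2 ≈ 1.4142, ∠ = arctan(1/1) ≈ 45.00°
|L| = 1000 / 1.4142 ≈ 707.11
Gain = 20 log₁₀(707.11) ≈ 56.99 dB
∠L = 0.00° − 45.00° = -45.00°

At s = jω = j10:
pole (s+1): 1 + j10 → |·| = √(1²+10²) = √101 ≈ 10.05, ∠ = arctan(10/1) ≈ 84.29°
|L| = 1000 / 10.05 ≈ 99.502
Gain = 20 log₁₀(99.502) ≈ 39.96 dB
∠L = 0.00° − 84.29° = -84.29°

ω = 1: 57.0 dB, -45.0°; ω = 10: 40.0 dB, -84.3°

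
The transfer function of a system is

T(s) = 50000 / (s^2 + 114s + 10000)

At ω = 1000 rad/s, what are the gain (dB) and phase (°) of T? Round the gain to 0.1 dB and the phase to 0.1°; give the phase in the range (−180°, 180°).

At s = jω = j1000:
quadratic: (j1000)² + 114·j1000 + 10000 = -990000 + j114000 → |·| ≈ 9.9654e+05, ∠ ≈ 173.43°
|T| = 50000 / 9.9654e+05 ≈ 0.050174
Gain = 20 log₁₀(0.050174) ≈ -25.99 dB
∠T = 0.00° − 173.43° = -173.43°

-26.0 dB, -173.4°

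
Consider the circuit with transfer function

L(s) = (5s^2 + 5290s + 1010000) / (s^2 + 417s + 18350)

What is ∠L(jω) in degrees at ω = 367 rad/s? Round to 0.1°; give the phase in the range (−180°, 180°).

Substitute s = j367:
Numerator: 5(j367)^2 + 5290(j367) + 1010000 = 336555 + j1941430
Denominator: (j367)^2 + 417(j367) + 18350 = -116339 + j153039
|N| = √(336555² + 1941430²) ≈ 1.9704e+06, ∠N ≈ 80.17°
|D| = √(116339² + 153039²) ≈ 1.9224e+05, ∠D ≈ 127.24°
∠L = 80.17° − 127.24° = -47.07°

-47.1°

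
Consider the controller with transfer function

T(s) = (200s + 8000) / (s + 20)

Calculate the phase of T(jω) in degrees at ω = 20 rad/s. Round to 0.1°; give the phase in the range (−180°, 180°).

Substitute s = j20:
Numerator: 200(j20) + 8000 = 8000 + j4000
Denominator: (j20) + 20 = 20 + j20
|N| = √(8000² + 4000²) ≈ 8944.3, ∠N ≈ 26.57°
|D| = √(20² + 20²) ≈ 28.284, ∠D ≈ 45.00°
∠T = 26.57° − 45.00° = -18.43°

-18.4°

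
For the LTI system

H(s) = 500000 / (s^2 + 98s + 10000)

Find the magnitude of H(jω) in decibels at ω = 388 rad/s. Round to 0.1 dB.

10.7 dB

At s = jω = j388:
quadratic: (j388)² + 98·j388 + 10000 = -140544 + j38024 → |·| ≈ 1.456e+05, ∠ ≈ 164.86°
|H| = 500000 / 1.456e+05 ≈ 3.4341
Gain = 20 log₁₀(3.4341) ≈ 10.72 dB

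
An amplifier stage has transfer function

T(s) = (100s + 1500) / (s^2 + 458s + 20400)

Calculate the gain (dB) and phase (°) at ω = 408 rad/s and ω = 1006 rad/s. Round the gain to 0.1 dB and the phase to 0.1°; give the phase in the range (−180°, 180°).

Substitute s = j408:
Numerator: 100(j408) + 1500 = 1500 + j40800
Denominator: (j408)^2 + 458(j408) + 20400 = -146064 + j186864
|N| = √(1500² + 40800²) ≈ 40828, ∠N ≈ 87.89°
|D| = √(146064² + 186864²) ≈ 2.3718e+05, ∠D ≈ 128.01°
|T| = 40828 / 2.3718e+05 ≈ 0.17214
Gain = 20 log₁₀(0.17214) ≈ -15.28 dB
∠T = 87.89° − 128.01° = -40.12°

Substitute s = j1006:
Numerator: 100(j1006) + 1500 = 1500 + j100600
Denominator: (j1006)^2 + 458(j1006) + 20400 = -991636 + j460748
|N| = √(1500² + 100600²) ≈ 1.0061e+05, ∠N ≈ 89.15°
|D| = √(991636² + 460748²) ≈ 1.0934e+06, ∠D ≈ 155.08°
|T| = 1.0061e+05 / 1.0934e+06 ≈ 0.092016
Gain = 20 log₁₀(0.092016) ≈ -20.72 dB
∠T = 89.15° − 155.08° = -65.93°

ω = 408: -15.3 dB, -40.1°; ω = 1006: -20.7 dB, -65.9°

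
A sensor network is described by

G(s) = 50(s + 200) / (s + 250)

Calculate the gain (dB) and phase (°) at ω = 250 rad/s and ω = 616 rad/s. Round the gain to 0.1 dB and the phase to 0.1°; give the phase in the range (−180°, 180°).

At s = jω = j250:
zero (s+200): 200 + j250 → |·| = √(200²+250²) = √102500 ≈ 320.16, ∠ = arctan(250/200) ≈ 51.34°
pole (s+250): 250 + j250 → |·| = √(250²+250²) = √125000 ≈ 353.55, ∠ = arctan(250/250) ≈ 45.00°
|G| = 50 · 320.16 / 353.55 ≈ 45.278
Gain = 20 log₁₀(45.278) ≈ 33.12 dB
∠G = 51.34° − 45.00° = 6.34°

At s = jω = j616:
zero (s+200): 200 + j616 → |·| = √(200²+616²) = √419456 ≈ 647.65, ∠ = arctan(616/200) ≈ 72.01°
pole (s+250): 250 + j616 → |·| = √(250²+616²) = √441956 ≈ 664.8, ∠ = arctan(616/250) ≈ 67.91°
|G| = 50 · 647.65 / 664.8 ≈ 48.71
Gain = 20 log₁₀(48.71) ≈ 33.75 dB
∠G = 72.01° − 67.91° = 4.10°

ω = 250: 33.1 dB, 6.3°; ω = 616: 33.8 dB, 4.1°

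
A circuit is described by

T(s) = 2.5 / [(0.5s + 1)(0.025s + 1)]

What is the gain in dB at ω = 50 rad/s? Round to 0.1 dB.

At ω = 50 rad/s:
pole (1 + j50·0.5) = 1 + j25 → |·| ≈ 25.02, ∠ ≈ 87.71°
pole (1 + j50·0.025) = 1 + j1.25 → |·| ≈ 1.6008, ∠ ≈ 51.34°
|T| = 2.5 · 1 / (25.02 · 1.6008) ≈ 0.062419
Gain = 20 log₁₀(0.062419) ≈ -24.09 dB

-24.1 dB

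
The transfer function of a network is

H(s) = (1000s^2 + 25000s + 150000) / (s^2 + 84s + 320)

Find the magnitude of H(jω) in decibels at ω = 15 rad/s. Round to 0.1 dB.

49.6 dB

Substitute s = j15:
Numerator: 1000(j15)^2 + 25000(j15) + 150000 = -75000 + j375000
Denominator: (j15)^2 + 84(j15) + 320 = 95 + j1260
|N| = √(75000² + 375000²) ≈ 3.8243e+05, ∠N ≈ 101.31°
|D| = √(95² + 1260²) ≈ 1263.6, ∠D ≈ 85.69°
|H| = 3.8243e+05 / 1263.6 ≈ 302.65
Gain = 20 log₁₀(302.65) ≈ 49.62 dB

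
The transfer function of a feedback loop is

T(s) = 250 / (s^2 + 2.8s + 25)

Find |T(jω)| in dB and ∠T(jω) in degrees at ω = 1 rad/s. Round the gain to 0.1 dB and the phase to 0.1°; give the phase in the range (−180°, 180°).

At s = jω = j1:
quadratic: (j1)² + 2.8·j1 + 25 = 24 + j2.8 → |·| ≈ 24.163, ∠ ≈ 6.65°
|T| = 250 / 24.163 ≈ 10.346
Gain = 20 log₁₀(10.346) ≈ 20.30 dB
∠T = 0.00° − 6.65° = -6.65°

20.3 dB, -6.7°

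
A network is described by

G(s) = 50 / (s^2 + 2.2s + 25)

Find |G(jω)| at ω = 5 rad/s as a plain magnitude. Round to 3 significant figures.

4.55

At s = jω = j5:
quadratic: (j5)² + 2.2·j5 + 25 = 0 + j11 → |·| ≈ 11, ∠ ≈ 90.00°
|G| = 50 / 11 ≈ 4.5455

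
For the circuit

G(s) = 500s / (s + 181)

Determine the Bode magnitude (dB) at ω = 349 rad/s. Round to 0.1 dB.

At s = jω = j349:
zero at origin: s = j349 → |·| = 349, ∠ = 90.00°
pole (s+181): 181 + j349 → |·| = √(181²+349²) = √154562 ≈ 393.14, ∠ = arctan(349/181) ≈ 62.59°
|G| = 500 · 349 / 393.14 ≈ 443.86
Gain = 20 log₁₀(443.86) ≈ 52.94 dB

52.9 dB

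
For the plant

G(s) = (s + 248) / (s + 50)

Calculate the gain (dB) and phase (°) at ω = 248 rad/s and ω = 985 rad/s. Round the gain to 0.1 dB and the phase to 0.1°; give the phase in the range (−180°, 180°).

Substitute s = j248:
Numerator: (j248) + 248 = 248 + j248
Denominator: (j248) + 50 = 50 + j248
|N| = √(248² + 248²) ≈ 350.72, ∠N ≈ 45.00°
|D| = √(50² + 248²) ≈ 252.99, ∠D ≈ 78.60°
|G| = 350.72 / 252.99 ≈ 1.3863
Gain = 20 log₁₀(1.3863) ≈ 2.84 dB
∠G = 45.00° − 78.60° = -33.60°

Substitute s = j985:
Numerator: (j985) + 248 = 248 + j985
Denominator: (j985) + 50 = 50 + j985
|N| = √(248² + 985²) ≈ 1015.7, ∠N ≈ 75.87°
|D| = √(50² + 985²) ≈ 986.27, ∠D ≈ 87.09°
|G| = 1015.7 / 986.27 ≈ 1.0298
Gain = 20 log₁₀(1.0298) ≈ 0.26 dB
∠G = 75.87° − 87.09° = -11.22°

ω = 248: 2.8 dB, -33.6°; ω = 985: 0.3 dB, -11.2°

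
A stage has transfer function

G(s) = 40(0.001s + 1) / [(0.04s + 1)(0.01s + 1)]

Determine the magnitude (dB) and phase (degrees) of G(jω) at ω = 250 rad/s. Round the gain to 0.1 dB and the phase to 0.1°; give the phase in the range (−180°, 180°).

3.7 dB, -138.5°

At ω = 250 rad/s:
zero (1 + j250·0.001) = 1 + j0.25 → |·| ≈ 1.0308, ∠ ≈ 14.04°
pole (1 + j250·0.04) = 1 + j10 → |·| ≈ 10.05, ∠ ≈ 84.29°
pole (1 + j250·0.01) = 1 + j2.5 → |·| ≈ 2.6926, ∠ ≈ 68.20°
|G| = 40 · 1.0308 / (10.05 · 2.6926) ≈ 1.5237
Gain = 20 log₁₀(1.5237) ≈ 3.66 dB
∠G = (14.04°) − (84.29° + 68.20°) = -138.45°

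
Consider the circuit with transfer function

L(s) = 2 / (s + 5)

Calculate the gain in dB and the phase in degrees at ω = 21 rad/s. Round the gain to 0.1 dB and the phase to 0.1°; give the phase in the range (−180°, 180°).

-20.7 dB, -76.6°

Substitute s = j21:
Numerator: 2 = 2 + j0
Denominator: (j21) + 5 = 5 + j21
|N| = √(2² + 0²) ≈ 2, ∠N ≈ 0.00°
|D| = √(5² + 21²) ≈ 21.587, ∠D ≈ 76.61°
|L| = 2 / 21.587 ≈ 0.092648
Gain = 20 log₁₀(0.092648) ≈ -20.66 dB
∠L = 0.00° − 76.61° = -76.61°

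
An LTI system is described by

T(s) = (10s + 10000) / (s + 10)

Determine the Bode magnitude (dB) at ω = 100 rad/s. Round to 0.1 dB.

40.0 dB

Substitute s = j100:
Numerator: 10(j100) + 10000 = 10000 + j1000
Denominator: (j100) + 10 = 10 + j100
|N| = √(10000² + 1000²) ≈ 10050, ∠N ≈ 5.71°
|D| = √(10² + 100²) ≈ 100.5, ∠D ≈ 84.29°
|T| = 10050 / 100.5 ≈ 100
Gain = 20 log₁₀(100) ≈ 40.00 dB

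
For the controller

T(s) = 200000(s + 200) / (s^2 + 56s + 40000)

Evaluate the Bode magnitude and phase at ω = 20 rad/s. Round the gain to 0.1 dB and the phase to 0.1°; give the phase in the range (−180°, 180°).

60.1 dB, 4.1°

At s = jω = j20:
zero (s+200): 200 + j20 → |·| = √(200²+20²) = √40400 ≈ 201, ∠ = arctan(20/200) ≈ 5.71°
quadratic: (j20)² + 56·j20 + 40000 = 39600 + j1120 → |·| ≈ 39616, ∠ ≈ 1.62°
|T| = 200000 · 201 / 39616 ≈ 1014.7
Gain = 20 log₁₀(1014.7) ≈ 60.13 dB
∠T = 5.71° − 1.62° = 4.09°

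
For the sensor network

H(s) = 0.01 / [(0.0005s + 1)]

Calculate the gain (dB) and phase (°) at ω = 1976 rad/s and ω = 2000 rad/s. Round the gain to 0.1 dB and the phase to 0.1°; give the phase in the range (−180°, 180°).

At ω = 1976 rad/s:
pole (1 + j1976·0.0005) = 1 + j0.988 → |·| ≈ 1.4058, ∠ ≈ 44.65°
|H| = 0.01 · 1 / (1.4058) ≈ 0.0071134
Gain = 20 log₁₀(0.0071134) ≈ -42.96 dB
∠H = (0°) − (44.65°) = -44.65°

At ω = 2000 rad/s:
pole (1 + j2000·0.0005) = 1 + j1 → |·| ≈ 1.4142, ∠ ≈ 45.00°
|H| = 0.01 · 1 / (1.4142) ≈ 0.0070711
Gain = 20 log₁₀(0.0070711) ≈ -43.01 dB
∠H = (0°) − (45.00°) = -45.00°

ω = 1976: -43.0 dB, -44.7°; ω = 2000: -43.0 dB, -45.0°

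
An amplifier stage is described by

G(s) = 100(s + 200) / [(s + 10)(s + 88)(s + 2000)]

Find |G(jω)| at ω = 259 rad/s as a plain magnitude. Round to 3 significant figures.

At s = jω = j259:
zero (s+200): 200 + j259 → |·| = √(200²+259²) = √107081 ≈ 327.23, ∠ = arctan(259/200) ≈ 52.32°
pole (s+10): 10 + j259 → |·| = √(10²+259²) = √67181 ≈ 259.19, ∠ = arctan(259/10) ≈ 87.79°
pole (s+88): 88 + j259 → |·| = √(88²+259²) = √74825 ≈ 273.54, ∠ = arctan(259/88) ≈ 71.23°
pole (s+2000): 2000 + j259 → |·| = √(2000²+259²) = √4067081 ≈ 2016.7, ∠ = arctan(259/2000) ≈ 7.38°
|G| = 100 · 327.23 / 1.4298e+08 ≈ 0.00022886

0.000229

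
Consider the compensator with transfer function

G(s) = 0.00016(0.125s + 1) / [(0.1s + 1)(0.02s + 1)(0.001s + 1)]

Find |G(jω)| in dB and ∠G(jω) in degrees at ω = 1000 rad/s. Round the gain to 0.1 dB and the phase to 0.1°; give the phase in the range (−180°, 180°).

At ω = 1000 rad/s:
zero (1 + j1000·0.125) = 1 + j125 → |·| ≈ 125, ∠ ≈ 89.54°
pole (1 + j1000·0.1) = 1 + j100 → |·| ≈ 100, ∠ ≈ 89.43°
pole (1 + j1000·0.02) = 1 + j20 → |·| ≈ 20.025, ∠ ≈ 87.14°
pole (1 + j1000·0.001) = 1 + j1 → |·| ≈ 1.4142, ∠ ≈ 45.00°
|G| = 0.00016 · 125 / (100 · 20.025 · 1.4142) ≈ 7.0623e-06
Gain = 20 log₁₀(7.0623e-06) ≈ -103.02 dB
∠G = (89.54°) − (89.43° + 87.14° + 45.00°) = -132.03°

-103.0 dB, -132.0°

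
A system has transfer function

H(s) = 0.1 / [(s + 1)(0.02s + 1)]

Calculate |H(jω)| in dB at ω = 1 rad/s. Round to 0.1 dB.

-23.0 dB

At ω = 1 rad/s:
pole (1 + j1·1) = 1 + j1 → |·| ≈ 1.4142, ∠ ≈ 45.00°
pole (1 + j1·0.02) = 1 + j0.02 → |·| ≈ 1.0002, ∠ ≈ 1.15°
|H| = 0.1 · 1 / (1.4142 · 1.0002) ≈ 0.070697
Gain = 20 log₁₀(0.070697) ≈ -23.01 dB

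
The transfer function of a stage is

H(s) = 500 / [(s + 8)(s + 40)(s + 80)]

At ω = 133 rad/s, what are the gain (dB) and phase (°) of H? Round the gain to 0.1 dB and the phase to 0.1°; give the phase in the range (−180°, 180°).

-75.2 dB, 141.2°

At s = jω = j133:
pole (s+8): 8 + j133 → |·| = √(8²+133²) = √17753 ≈ 133.24, ∠ = arctan(133/8) ≈ 86.56°
pole (s+40): 40 + j133 → |·| = √(40²+133²) = √19289 ≈ 138.88, ∠ = arctan(133/40) ≈ 73.26°
pole (s+80): 80 + j133 → |·| = √(80²+133²) = √24089 ≈ 155.21, ∠ = arctan(133/80) ≈ 58.97°
|H| = 500 / 2.8721e+06 ≈ 0.00017409
Gain = 20 log₁₀(0.00017409) ≈ -75.18 dB
∠H = 0.00° − 218.79° = -218.79° ≡ 141.21° (principal value)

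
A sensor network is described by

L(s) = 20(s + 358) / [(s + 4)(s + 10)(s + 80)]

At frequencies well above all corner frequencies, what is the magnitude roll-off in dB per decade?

-40 dB/decade

Each pole contributes −20 dB/decade at high frequency; each zero contributes +20 dB/decade.
Net: 1 zero(s) − 3 pole(s) → -40 dB/decade.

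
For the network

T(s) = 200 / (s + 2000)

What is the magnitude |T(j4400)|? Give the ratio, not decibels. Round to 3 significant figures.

0.0414

At s = jω = j4400:
pole (s+2000): 2000 + j4400 → |·| = √(2000²+4400²) = √23360000 ≈ 4833.2, ∠ = arctan(4400/2000) ≈ 65.56°
|T| = 200 / 4833.2 ≈ 0.04138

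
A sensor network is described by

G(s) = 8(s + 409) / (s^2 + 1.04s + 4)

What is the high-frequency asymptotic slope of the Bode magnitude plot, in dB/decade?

-20 dB/decade

Each pole contributes −20 dB/decade at high frequency; each zero contributes +20 dB/decade.
Net: 1 zero(s) − 2 pole(s) → -20 dB/decade.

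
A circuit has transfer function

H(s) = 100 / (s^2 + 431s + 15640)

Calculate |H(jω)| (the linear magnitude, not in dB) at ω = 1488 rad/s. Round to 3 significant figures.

Substitute s = j1488:
Numerator: 100 = 100 + j0
Denominator: (j1488)^2 + 431(j1488) + 15640 = -2198504 + j641328
|N| = √(100² + 0²) ≈ 100, ∠N ≈ 0.00°
|D| = √(2198504² + 641328²) ≈ 2.2901e+06, ∠D ≈ 163.74°
|H| = 100 / 2.2901e+06 ≈ 4.3666e-05

4.37e-05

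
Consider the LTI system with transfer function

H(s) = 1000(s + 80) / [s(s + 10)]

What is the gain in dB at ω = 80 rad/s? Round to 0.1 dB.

24.9 dB

At s = jω = j80:
zero (s+80): 80 + j80 → |·| = √(80²+80²) = √12800 ≈ 113.14, ∠ = arctan(80/80) ≈ 45.00°
pole (s+10): 10 + j80 → |·| = √(10²+80²) = √6500 ≈ 80.623, ∠ = arctan(80/10) ≈ 82.87°
pole at origin: |s| = 80, ∠ = 90.00° (in denominator)
|H| = 1000 · 113.14 / 6449.8 ≈ 17.542
Gain = 20 log₁₀(17.542) ≈ 24.88 dB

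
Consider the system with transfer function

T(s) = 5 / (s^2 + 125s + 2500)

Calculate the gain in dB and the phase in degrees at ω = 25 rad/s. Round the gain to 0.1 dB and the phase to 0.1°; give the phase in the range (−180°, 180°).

Substitute s = j25:
Numerator: 5 = 5 + j0
Denominator: (j25)^2 + 125(j25) + 2500 = 1875 + j3125
|N| = √(5² + 0²) ≈ 5, ∠N ≈ 0.00°
|D| = √(1875² + 3125²) ≈ 3644.3, ∠D ≈ 59.04°
|T| = 5 / 3644.3 ≈ 0.001372
Gain = 20 log₁₀(0.001372) ≈ -57.25 dB
∠T = 0.00° − 59.04° = -59.04°

-57.3 dB, -59.0°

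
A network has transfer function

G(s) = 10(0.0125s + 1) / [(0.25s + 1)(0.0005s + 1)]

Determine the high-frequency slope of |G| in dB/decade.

Each pole contributes −20 dB/decade at high frequency; each zero contributes +20 dB/decade.
Net: 1 zero(s) − 2 pole(s) → -20 dB/decade.

-20 dB/decade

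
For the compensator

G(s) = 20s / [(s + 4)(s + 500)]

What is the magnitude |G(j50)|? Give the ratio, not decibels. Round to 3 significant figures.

At s = jω = j50:
zero at origin: s = j50 → |·| = 50, ∠ = 90.00°
pole (s+4): 4 + j50 → |·| = √(4²+50²) = √2516 ≈ 50.16, ∠ = arctan(50/4) ≈ 85.43°
pole (s+500): 500 + j50 → |·| = √(500²+50²) = √252500 ≈ 502.49, ∠ = arctan(50/500) ≈ 5.71°
|G| = 20 · 50 / 25205 ≈ 0.039675

0.0397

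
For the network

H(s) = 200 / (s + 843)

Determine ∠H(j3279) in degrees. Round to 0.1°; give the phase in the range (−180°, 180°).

Substitute s = j3279:
Numerator: 200 = 200 + j0
Denominator: (j3279) + 843 = 843 + j3279
|N| = √(200² + 0²) ≈ 200, ∠N ≈ 0.00°
|D| = √(843² + 3279²) ≈ 3385.6, ∠D ≈ 75.58°
∠H = 0.00° − 75.58° = -75.58°

-75.6°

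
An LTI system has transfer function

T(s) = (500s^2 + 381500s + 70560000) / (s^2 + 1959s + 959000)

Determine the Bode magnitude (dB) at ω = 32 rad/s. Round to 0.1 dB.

37.4 dB

Substitute s = j32:
Numerator: 500(j32)^2 + 381500(j32) + 70560000 = 70048000 + j12208000
Denominator: (j32)^2 + 1959(j32) + 959000 = 957976 + j62688
|N| = √(70048000² + 12208000²) ≈ 7.1104e+07, ∠N ≈ 9.89°
|D| = √(957976² + 62688²) ≈ 9.6002e+05, ∠D ≈ 3.74°
|T| = 7.1104e+07 / 9.6002e+05 ≈ 74.065
Gain = 20 log₁₀(74.065) ≈ 37.39 dB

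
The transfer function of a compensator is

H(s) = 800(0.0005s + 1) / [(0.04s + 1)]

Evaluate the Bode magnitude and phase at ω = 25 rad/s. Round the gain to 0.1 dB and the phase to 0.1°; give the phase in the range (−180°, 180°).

At ω = 25 rad/s:
zero (1 + j25·0.0005) = 1 + j0.0125 → |·| ≈ 1.0001, ∠ ≈ 0.72°
pole (1 + j25·0.04) = 1 + j1 → |·| ≈ 1.4142, ∠ ≈ 45.00°
|H| = 800 · 1.0001 / (1.4142) ≈ 565.75
Gain = 20 log₁₀(565.75) ≈ 55.05 dB
∠H = (0.72°) − (45.00°) = -44.28°

55.1 dB, -44.3°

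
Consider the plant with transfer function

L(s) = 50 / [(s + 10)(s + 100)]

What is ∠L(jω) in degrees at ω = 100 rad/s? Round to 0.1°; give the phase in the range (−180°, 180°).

At s = jω = j100:
pole (s+10): 10 + j100 → |·| = √(10²+100²) = √10100 ≈ 100.5, ∠ = arctan(100/10) ≈ 84.29°
pole (s+100): 100 + j100 → |·| = √(100²+100²) = √20000 ≈ 141.42, ∠ = arctan(100/100) ≈ 45.00°
∠L = 0.00° − 129.29° = -129.29°

-129.3°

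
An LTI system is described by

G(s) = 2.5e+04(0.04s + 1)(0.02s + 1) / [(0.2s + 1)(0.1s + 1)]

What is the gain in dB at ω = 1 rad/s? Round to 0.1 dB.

At ω = 1 rad/s:
zero (1 + j1·0.04) = 1 + j0.04 → |·| ≈ 1.0008, ∠ ≈ 2.29°
zero (1 + j1·0.02) = 1 + j0.02 → |·| ≈ 1.0002, ∠ ≈ 1.15°
pole (1 + j1·0.2) = 1 + j0.2 → |·| ≈ 1.0198, ∠ ≈ 11.31°
pole (1 + j1·0.1) = 1 + j0.1 → |·| ≈ 1.005, ∠ ≈ 5.71°
|G| = 2.5e+04 · 1.0008 · 1.0002 / (1.0198 · 1.005) ≈ 24417
Gain = 20 log₁₀(24417) ≈ 87.75 dB

87.8 dB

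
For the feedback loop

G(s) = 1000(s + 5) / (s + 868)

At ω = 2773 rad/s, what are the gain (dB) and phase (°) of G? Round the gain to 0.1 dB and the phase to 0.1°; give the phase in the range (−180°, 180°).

At s = jω = j2773:
zero (s+5): 5 + j2773 → |·| = √(5²+2773²) = √7689554 ≈ 2773, ∠ = arctan(2773/5) ≈ 89.90°
pole (s+868): 868 + j2773 → |·| = √(868²+2773²) = √8442953 ≈ 2905.7, ∠ = arctan(2773/868) ≈ 72.62°
|G| = 1000 · 2773 / 2905.7 ≈ 954.33
Gain = 20 log₁₀(954.33) ≈ 59.59 dB
∠G = 89.90° − 72.62° = 17.28°

59.6 dB, 17.3°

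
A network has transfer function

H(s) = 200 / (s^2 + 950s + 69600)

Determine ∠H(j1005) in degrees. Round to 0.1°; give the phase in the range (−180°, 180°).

-134.6°

Substitute s = j1005:
Numerator: 200 = 200 + j0
Denominator: (j1005)^2 + 950(j1005) + 69600 = -940425 + j954750
|N| = √(200² + 0²) ≈ 200, ∠N ≈ 0.00°
|D| = √(940425² + 954750²) ≈ 1.3401e+06, ∠D ≈ 134.57°
∠H = 0.00° − 134.57° = -134.57°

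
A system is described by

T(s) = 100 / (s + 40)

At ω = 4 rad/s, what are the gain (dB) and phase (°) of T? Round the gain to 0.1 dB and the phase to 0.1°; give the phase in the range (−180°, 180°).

Substitute s = j4:
Numerator: 100 = 100 + j0
Denominator: (j4) + 40 = 40 + j4
|N| = √(100² + 0²) ≈ 100, ∠N ≈ 0.00°
|D| = √(40² + 4²) ≈ 40.2, ∠D ≈ 5.71°
|T| = 100 / 40.2 ≈ 2.4876
Gain = 20 log₁₀(2.4876) ≈ 7.92 dB
∠T = 0.00° − 5.71° = -5.71°

7.9 dB, -5.7°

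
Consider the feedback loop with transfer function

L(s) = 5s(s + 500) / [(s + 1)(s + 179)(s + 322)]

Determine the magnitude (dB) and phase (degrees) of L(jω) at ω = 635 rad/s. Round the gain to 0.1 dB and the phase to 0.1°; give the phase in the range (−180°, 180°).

At s = jω = j635:
zero (s+500): 500 + j635 → |·| = √(500²+635²) = √653225 ≈ 808.22, ∠ = arctan(635/500) ≈ 51.78°
zero at origin: s = j635 → |·| = 635, ∠ = 90.00°
pole (s+1): 1 + j635 → |·| = √(1²+635²) = √403226 ≈ 635, ∠ = arctan(635/1) ≈ 89.91°
pole (s+179): 179 + j635 → |·| = √(179²+635²) = √435266 ≈ 659.75, ∠ = arctan(635/179) ≈ 74.26°
pole (s+322): 322 + j635 → |·| = √(322²+635²) = √506909 ≈ 711.98, ∠ = arctan(635/322) ≈ 63.11°
|L| = 5 · 5.1322e+05 / 2.9828e+08 ≈ 0.008603
Gain = 20 log₁₀(0.008603) ≈ -41.31 dB
∠L = 141.78° − 227.28° = -85.50°

-41.3 dB, -85.5°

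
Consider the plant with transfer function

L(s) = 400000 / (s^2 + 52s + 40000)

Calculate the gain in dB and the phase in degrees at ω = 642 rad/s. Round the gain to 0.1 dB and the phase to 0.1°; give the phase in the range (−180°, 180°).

At s = jω = j642:
quadratic: (j642)² + 52·j642 + 40000 = -372164 + j33384 → |·| ≈ 3.7366e+05, ∠ ≈ 174.87°
|L| = 400000 / 3.7366e+05 ≈ 1.0705
Gain = 20 log₁₀(1.0705) ≈ 0.59 dB
∠L = 0.00° − 174.87° = -174.87°

0.6 dB, -174.9°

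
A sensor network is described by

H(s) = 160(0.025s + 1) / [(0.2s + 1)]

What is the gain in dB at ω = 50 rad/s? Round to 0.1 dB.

28.1 dB

At ω = 50 rad/s:
zero (1 + j50·0.025) = 1 + j1.25 → |·| ≈ 1.6008, ∠ ≈ 51.34°
pole (1 + j50·0.2) = 1 + j10 → |·| ≈ 10.05, ∠ ≈ 84.29°
|H| = 160 · 1.6008 / (10.05) ≈ 25.485
Gain = 20 log₁₀(25.485) ≈ 28.13 dB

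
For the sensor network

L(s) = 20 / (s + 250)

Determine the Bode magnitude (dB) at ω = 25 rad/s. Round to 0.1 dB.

-22.0 dB

Substitute s = j25:
Numerator: 20 = 20 + j0
Denominator: (j25) + 250 = 250 + j25
|N| = √(20² + 0²) ≈ 20, ∠N ≈ 0.00°
|D| = √(250² + 25²) ≈ 251.25, ∠D ≈ 5.71°
|L| = 20 / 251.25 ≈ 0.079602
Gain = 20 log₁₀(0.079602) ≈ -21.98 dB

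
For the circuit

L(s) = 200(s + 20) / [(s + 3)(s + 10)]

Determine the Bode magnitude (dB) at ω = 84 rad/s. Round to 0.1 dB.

7.7 dB

At s = jω = j84:
zero (s+20): 20 + j84 → |·| = √(20²+84²) = √7456 ≈ 86.348, ∠ = arctan(84/20) ≈ 76.61°
pole (s+3): 3 + j84 → |·| = √(3²+84²) = √7065 ≈ 84.054, ∠ = arctan(84/3) ≈ 87.95°
pole (s+10): 10 + j84 → |·| = √(10²+84²) = √7156 ≈ 84.593, ∠ = arctan(84/10) ≈ 83.21°
|L| = 200 · 86.348 / 7110.4 ≈ 2.4288
Gain = 20 log₁₀(2.4288) ≈ 7.71 dB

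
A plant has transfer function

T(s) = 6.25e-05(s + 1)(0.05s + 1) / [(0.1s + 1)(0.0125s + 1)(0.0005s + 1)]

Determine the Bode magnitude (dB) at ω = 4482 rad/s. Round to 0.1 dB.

-59.8 dB

At ω = 4482 rad/s:
zero (1 + j4482·1) = 1 + j4482 → |·| ≈ 4482, ∠ ≈ 89.99°
zero (1 + j4482·0.05) = 1 + j224.1 → |·| ≈ 224.1, ∠ ≈ 89.74°
pole (1 + j4482·0.1) = 1 + j448.2 → |·| ≈ 448.2, ∠ ≈ 89.87°
pole (1 + j4482·0.0125) = 1 + j56.025 → |·| ≈ 56.034, ∠ ≈ 88.98°
pole (1 + j4482·0.0005) = 1 + j2.241 → |·| ≈ 2.454, ∠ ≈ 65.95°
|T| = 6.25e-05 · 4482 · 224.1 / (448.2 · 56.034 · 2.454) ≈ 0.0010186
Gain = 20 log₁₀(0.0010186) ≈ -59.84 dB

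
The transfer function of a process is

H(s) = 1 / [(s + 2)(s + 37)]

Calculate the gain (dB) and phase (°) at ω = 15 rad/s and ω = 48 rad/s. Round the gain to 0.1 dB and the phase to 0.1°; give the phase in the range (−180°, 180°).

At s = jω = j15:
pole (s+2): 2 + j15 → |·| = √(2²+15²) = √229 ≈ 15.133, ∠ = arctan(15/2) ≈ 82.41°
pole (s+37): 37 + j15 → |·| = √(37²+15²) = √1594 ≈ 39.925, ∠ = arctan(15/37) ≈ 22.07°
|H| = 1 / 604.19 ≈ 0.0016551
Gain = 20 log₁₀(0.0016551) ≈ -55.62 dB
∠H = 0.00° − 104.48° = -104.48°

At s = jω = j48:
pole (s+2): 2 + j48 → |·| = √(2²+48²) = √2308 ≈ 48.042, ∠ = arctan(48/2) ≈ 87.61°
pole (s+37): 37 + j48 → |·| = √(37²+48²) = √3673 ≈ 60.605, ∠ = arctan(48/37) ≈ 52.37°
|H| = 1 / 2911.6 ≈ 0.00034345
Gain = 20 log₁₀(0.00034345) ≈ -69.28 dB
∠H = 0.00° − 139.98° = -139.98°

ω = 15: -55.6 dB, -104.5°; ω = 48: -69.3 dB, -140.0°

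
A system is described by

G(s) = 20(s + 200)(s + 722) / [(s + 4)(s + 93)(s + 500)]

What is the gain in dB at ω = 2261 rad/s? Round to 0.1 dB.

-40.8 dB

At s = jω = j2261:
zero (s+200): 200 + j2261 → |·| = √(200²+2261²) = √5152121 ≈ 2269.8, ∠ = arctan(2261/200) ≈ 84.94°
zero (s+722): 722 + j2261 → |·| = √(722²+2261²) = √5633405 ≈ 2373.5, ∠ = arctan(2261/722) ≈ 72.29°
pole (s+4): 4 + j2261 → |·| = √(4²+2261²) = √5112137 ≈ 2261, ∠ = arctan(2261/4) ≈ 89.90°
pole (s+93): 93 + j2261 → |·| = √(93²+2261²) = √5120770 ≈ 2262.9, ∠ = arctan(2261/93) ≈ 87.64°
pole (s+500): 500 + j2261 → |·| = √(500²+2261²) = √5362121 ≈ 2315.6, ∠ = arctan(2261/500) ≈ 77.53°
|G| = 20 · 5.3874e+06 / 1.1848e+10 ≈ 0.0090942
Gain = 20 log₁₀(0.0090942) ≈ -40.82 dB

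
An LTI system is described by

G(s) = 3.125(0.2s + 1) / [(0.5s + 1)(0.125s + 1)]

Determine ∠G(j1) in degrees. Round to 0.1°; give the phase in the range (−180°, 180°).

At ω = 1 rad/s:
zero (1 + j1·0.2) = 1 + j0.2 → |·| ≈ 1.0198, ∠ ≈ 11.31°
pole (1 + j1·0.5) = 1 + j0.5 → |·| ≈ 1.118, ∠ ≈ 26.57°
pole (1 + j1·0.125) = 1 + j0.125 → |·| ≈ 1.0078, ∠ ≈ 7.13°
∠G = (11.31°) − (26.57° + 7.13°) = -22.39°

-22.4°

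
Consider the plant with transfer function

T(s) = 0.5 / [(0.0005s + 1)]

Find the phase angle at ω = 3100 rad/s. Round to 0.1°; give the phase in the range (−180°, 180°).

At ω = 3100 rad/s:
pole (1 + j3100·0.0005) = 1 + j1.55 → |·| ≈ 1.8446, ∠ ≈ 57.17°
∠T = (0°) − (57.17°) = -57.17°

-57.2°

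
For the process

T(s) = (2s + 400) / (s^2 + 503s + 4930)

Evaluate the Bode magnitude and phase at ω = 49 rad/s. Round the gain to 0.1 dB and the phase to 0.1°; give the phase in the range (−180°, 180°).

Substitute s = j49:
Numerator: 2(j49) + 400 = 400 + j98
Denominator: (j49)^2 + 503(j49) + 4930 = 2529 + j24647
|N| = √(400² + 98²) ≈ 411.83, ∠N ≈ 13.77°
|D| = √(2529² + 24647²) ≈ 24776, ∠D ≈ 84.14°
|T| = 411.83 / 24776 ≈ 0.016622
Gain = 20 log₁₀(0.016622) ≈ -35.59 dB
∠T = 13.77° − 84.14° = -70.37°

-35.6 dB, -70.4°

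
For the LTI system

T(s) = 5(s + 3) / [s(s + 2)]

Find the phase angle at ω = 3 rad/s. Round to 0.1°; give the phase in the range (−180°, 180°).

At s = jω = j3:
zero (s+3): 3 + j3 → |·| = √(3²+3²) = √18 ≈ 4.2426, ∠ = arctan(3/3) ≈ 45.00°
pole (s+2): 2 + j3 → |·| = √(2²+3²) = √13 ≈ 3.6056, ∠ = arctan(3/2) ≈ 56.31°
pole at origin: |s| = 3, ∠ = 90.00° (in denominator)
∠T = 45.00° − 146.31° = -101.31°

-101.3°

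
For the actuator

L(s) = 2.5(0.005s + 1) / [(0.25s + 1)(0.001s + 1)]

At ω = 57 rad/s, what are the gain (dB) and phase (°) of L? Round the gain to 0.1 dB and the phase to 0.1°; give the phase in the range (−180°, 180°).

At ω = 57 rad/s:
zero (1 + j57·0.005) = 1 + j0.285 → |·| ≈ 1.0398, ∠ ≈ 15.91°
pole (1 + j57·0.25) = 1 + j14.25 → |·| ≈ 14.285, ∠ ≈ 85.99°
pole (1 + j57·0.001) = 1 + j0.057 → |·| ≈ 1.0016, ∠ ≈ 3.26°
|L| = 2.5 · 1.0398 / (14.285 · 1.0016) ≈ 0.18168
Gain = 20 log₁₀(0.18168) ≈ -14.81 dB
∠L = (15.91°) − (85.99° + 3.26°) = -73.34°

-14.8 dB, -73.3°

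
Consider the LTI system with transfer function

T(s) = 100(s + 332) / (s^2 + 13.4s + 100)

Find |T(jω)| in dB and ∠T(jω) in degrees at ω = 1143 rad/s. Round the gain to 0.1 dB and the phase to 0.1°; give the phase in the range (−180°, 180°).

-20.8 dB, -105.5°

At s = jω = j1143:
zero (s+332): 332 + j1143 → |·| = √(332²+1143²) = √1416673 ≈ 1190.2, ∠ = arctan(1143/332) ≈ 73.80°
quadratic: (j1143)² + 13.4·j1143 + 100 = -1306349 + j15316.2 → |·| ≈ 1.3064e+06, ∠ ≈ 179.33°
|T| = 100 · 1190.2 / 1.3064e+06 ≈ 0.091105
Gain = 20 log₁₀(0.091105) ≈ -20.81 dB
∠T = 73.80° − 179.33° = -105.53°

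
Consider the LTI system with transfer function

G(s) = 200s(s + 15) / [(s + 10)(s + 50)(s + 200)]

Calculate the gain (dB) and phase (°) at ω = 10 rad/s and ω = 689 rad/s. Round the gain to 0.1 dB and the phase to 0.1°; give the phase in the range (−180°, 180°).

At s = jω = j10:
zero (s+15): 15 + j10 → |·| = √(15²+10²) = √325 ≈ 18.028, ∠ = arctan(10/15) ≈ 33.69°
zero at origin: s = j10 → |·| = 10, ∠ = 90.00°
pole (s+10): 10 + j10 → |·| = √(10²+10²) = √200 ≈ 14.142, ∠ = arctan(10/10) ≈ 45.00°
pole (s+50): 50 + j10 → |·| = √(50²+10²) = √2600 ≈ 50.99, ∠ = arctan(10/50) ≈ 11.31°
pole (s+200): 200 + j10 → |·| = √(200²+10²) = √40100 ≈ 200.25, ∠ = arctan(10/200) ≈ 2.86°
|G| = 200 · 180.28 / 1.444e+05 ≈ 0.2497
Gain = 20 log₁₀(0.2497) ≈ -12.05 dB
∠G = 123.69° − 59.17° = 64.52°

At s = jω = j689:
zero (s+15): 15 + j689 → |·| = √(15²+689²) = √474946 ≈ 689.16, ∠ = arctan(689/15) ≈ 88.75°
zero at origin: s = j689 → |·| = 689, ∠ = 90.00°
pole (s+10): 10 + j689 → |·| = √(10²+689²) = √474821 ≈ 689.07, ∠ = arctan(689/10) ≈ 89.17°
pole (s+50): 50 + j689 → |·| = √(50²+689²) = √477221 ≈ 690.81, ∠ = arctan(689/50) ≈ 85.85°
pole (s+200): 200 + j689 → |·| = √(200²+689²) = √514721 ≈ 717.44, ∠ = arctan(689/200) ≈ 73.81°
|G| = 200 · 4.7483e+05 / 3.4151e+08 ≈ 0.27808
Gain = 20 log₁₀(0.27808) ≈ -11.12 dB
∠G = 178.75° − 248.83° = -70.08°

ω = 10: -12.1 dB, 64.5°; ω = 689: -11.1 dB, -70.1°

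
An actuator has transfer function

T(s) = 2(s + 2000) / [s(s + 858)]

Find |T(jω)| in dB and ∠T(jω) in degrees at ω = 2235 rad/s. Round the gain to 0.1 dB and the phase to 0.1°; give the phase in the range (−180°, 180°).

At s = jω = j2235:
zero (s+2000): 2000 + j2235 → |·| = √(2000²+2235²) = √8995225 ≈ 2999.2, ∠ = arctan(2235/2000) ≈ 48.18°
pole (s+858): 858 + j2235 → |·| = √(858²+2235²) = √5731389 ≈ 2394, ∠ = arctan(2235/858) ≈ 69.00°
pole at origin: |s| = 2235, ∠ = 90.00° (in denominator)
|T| = 2 · 2999.2 / 5.3506e+06 ≈ 0.0011211
Gain = 20 log₁₀(0.0011211) ≈ -59.01 dB
∠T = 48.18° − 159.00° = -110.82°

-59.0 dB, -110.8°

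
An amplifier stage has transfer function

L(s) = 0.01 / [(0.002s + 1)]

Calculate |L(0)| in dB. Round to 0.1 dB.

L(0) = 0.01 · 1 / 1 = 0.01
20 log₁₀(0.01) ≈ -40.00 dB

-40.0 dB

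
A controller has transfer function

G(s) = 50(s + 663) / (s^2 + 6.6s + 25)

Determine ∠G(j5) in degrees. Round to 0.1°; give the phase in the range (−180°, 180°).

At s = jω = j5:
zero (s+663): 663 + j5 → |·| = √(663²+5²) = √439594 ≈ 663.02, ∠ = arctan(5/663) ≈ 0.43°
quadratic: (j5)² + 6.6·j5 + 25 = 0 + j33 → |·| ≈ 33, ∠ ≈ 90.00°
∠G = 0.43° − 90.00° = -89.57°

-89.6°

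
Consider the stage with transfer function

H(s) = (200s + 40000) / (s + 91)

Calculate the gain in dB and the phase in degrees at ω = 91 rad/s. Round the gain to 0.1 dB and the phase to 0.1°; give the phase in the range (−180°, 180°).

50.7 dB, -20.5°

Substitute s = j91:
Numerator: 200(j91) + 40000 = 40000 + j18200
Denominator: (j91) + 91 = 91 + j91
|N| = √(40000² + 18200²) ≈ 43946, ∠N ≈ 24.47°
|D| = √(91² + 91²) ≈ 128.69, ∠D ≈ 45.00°
|H| = 43946 / 128.69 ≈ 341.49
Gain = 20 log₁₀(341.49) ≈ 50.67 dB
∠H = 24.47° − 45.00° = -20.53°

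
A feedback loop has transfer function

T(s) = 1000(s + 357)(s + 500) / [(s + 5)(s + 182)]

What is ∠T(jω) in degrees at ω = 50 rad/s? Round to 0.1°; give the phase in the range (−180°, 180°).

-86.0°

At s = jω = j50:
zero (s+357): 357 + j50 → |·| = √(357²+50²) = √129949 ≈ 360.48, ∠ = arctan(50/357) ≈ 7.97°
zero (s+500): 500 + j50 → |·| = √(500²+50²) = √252500 ≈ 502.49, ∠ = arctan(50/500) ≈ 5.71°
pole (s+5): 5 + j50 → |·| = √(5²+50²) = √2525 ≈ 50.249, ∠ = arctan(50/5) ≈ 84.29°
pole (s+182): 182 + j50 → |·| = √(182²+50²) = √35624 ≈ 188.74, ∠ = arctan(50/182) ≈ 15.36°
∠T = 13.68° − 99.65° = -85.97°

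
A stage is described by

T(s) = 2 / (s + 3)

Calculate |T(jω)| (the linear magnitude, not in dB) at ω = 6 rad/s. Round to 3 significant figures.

0.298

At s = jω = j6:
pole (s+3): 3 + j6 → |·| = √(3²+6²) = √45 ≈ 6.7082, ∠ = arctan(6/3) ≈ 63.43°
|T| = 2 / 6.7082 ≈ 0.29814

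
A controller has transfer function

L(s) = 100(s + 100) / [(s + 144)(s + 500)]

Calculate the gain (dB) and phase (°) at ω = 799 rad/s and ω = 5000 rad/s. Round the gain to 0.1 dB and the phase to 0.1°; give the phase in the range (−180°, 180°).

ω = 799: -19.6 dB, -54.9°; ω = 5000: -34.0 dB, -83.8°

At s = jω = j799:
zero (s+100): 100 + j799 → |·| = √(100²+799²) = √648401 ≈ 805.23, ∠ = arctan(799/100) ≈ 82.87°
pole (s+144): 144 + j799 → |·| = √(144²+799²) = √659137 ≈ 811.87, ∠ = arctan(799/144) ≈ 79.78°
pole (s+500): 500 + j799 → |·| = √(500²+799²) = √888401 ≈ 942.55, ∠ = arctan(799/500) ≈ 57.96°
|L| = 100 · 805.23 / 7.6523e+05 ≈ 0.10523
Gain = 20 log₁₀(0.10523) ≈ -19.56 dB
∠L = 82.87° − 137.74° = -54.87°

At s = jω = j5000:
zero (s+100): 100 + j5000 → |·| = √(100²+5000²) = √25010000 ≈ 5001, ∠ = arctan(5000/100) ≈ 88.85°
pole (s+144): 144 + j5000 → |·| = √(144²+5000²) = √25020736 ≈ 5002.1, ∠ = arctan(5000/144) ≈ 88.35°
pole (s+500): 500 + j5000 → |·| = √(500²+5000²) = √25250000 ≈ 5024.9, ∠ = arctan(5000/500) ≈ 84.29°
|L| = 100 · 5001 / 2.5135e+07 ≈ 0.019897
Gain = 20 log₁₀(0.019897) ≈ -34.02 dB
∠L = 88.85° − 172.64° = -83.79°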